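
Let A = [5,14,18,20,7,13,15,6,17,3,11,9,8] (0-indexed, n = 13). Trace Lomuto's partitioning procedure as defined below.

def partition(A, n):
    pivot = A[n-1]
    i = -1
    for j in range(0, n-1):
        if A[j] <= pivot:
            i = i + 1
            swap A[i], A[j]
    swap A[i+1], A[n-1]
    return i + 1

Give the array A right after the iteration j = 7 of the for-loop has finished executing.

[5,7,6,20,14,13,15,18,17,3,11,9,8]

pivot=8, i=-1
j=0: 5≤8, i=0, swap(0,0) ⇒ [5,14,18,20,7,13,15,6,17,3,11,9,8]
j=1: 14>8, skip
j=2: 18>8, skip
j=3: 20>8, skip
j=4: 7≤8, i=1, swap(1,4) ⇒ [5,7,18,20,14,13,15,6,17,3,11,9,8]
j=5: 13>8, skip
j=6: 15>8, skip
j=7: 6≤8, i=2, swap(2,7) ⇒ [5,7,6,20,14,13,15,18,17,3,11,9,8]
(after j=7) A = [5,7,6,20,14,13,15,18,17,3,11,9,8]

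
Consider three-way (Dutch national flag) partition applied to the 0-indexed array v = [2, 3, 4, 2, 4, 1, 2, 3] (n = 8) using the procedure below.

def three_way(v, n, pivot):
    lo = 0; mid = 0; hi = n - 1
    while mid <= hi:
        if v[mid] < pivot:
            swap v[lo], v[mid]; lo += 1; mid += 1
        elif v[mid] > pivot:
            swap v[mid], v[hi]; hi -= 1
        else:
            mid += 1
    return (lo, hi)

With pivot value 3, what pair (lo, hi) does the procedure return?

lo=0 mid=0 hi=7
2<3: swap(0,0), lo=1 mid=1 ⇒ [2, 3, 4, 2, 4, 1, 2, 3]
3=3: mid=2
4>3: swap(2,7), hi=6 ⇒ [2, 3, 3, 2, 4, 1, 2, 4]
3=3: mid=3
2<3: swap(1,3), lo=2 mid=4 ⇒ [2, 2, 3, 3, 4, 1, 2, 4]
4>3: swap(4,6), hi=5 ⇒ [2, 2, 3, 3, 2, 1, 4, 4]
2<3: swap(2,4), lo=3 mid=5 ⇒ [2, 2, 2, 3, 3, 1, 4, 4]
1<3: swap(3,5), lo=4 mid=6 ⇒ [2, 2, 2, 1, 3, 3, 4, 4]
done. lo=4 hi=5; v=[2, 2, 2, 1, 3, 3, 4, 4]

(4, 5)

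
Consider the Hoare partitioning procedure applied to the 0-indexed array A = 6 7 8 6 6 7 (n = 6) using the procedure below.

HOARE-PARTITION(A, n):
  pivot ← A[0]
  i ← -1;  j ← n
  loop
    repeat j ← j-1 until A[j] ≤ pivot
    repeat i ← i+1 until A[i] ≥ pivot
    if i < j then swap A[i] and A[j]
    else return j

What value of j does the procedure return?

1

pivot = A[0] = 6; i = -1, j = 6
j→4 (A[4]=6≤6), i→0 (A[0]=6≥6); i<j, swap → 6 7 8 6 6 7
j→3 (A[3]=6≤6), i→1 (A[1]=7≥6); i<j, swap → 6 6 8 7 6 7
j→1, i→2; i≥j, return j=1. A = 6 6 8 7 6 7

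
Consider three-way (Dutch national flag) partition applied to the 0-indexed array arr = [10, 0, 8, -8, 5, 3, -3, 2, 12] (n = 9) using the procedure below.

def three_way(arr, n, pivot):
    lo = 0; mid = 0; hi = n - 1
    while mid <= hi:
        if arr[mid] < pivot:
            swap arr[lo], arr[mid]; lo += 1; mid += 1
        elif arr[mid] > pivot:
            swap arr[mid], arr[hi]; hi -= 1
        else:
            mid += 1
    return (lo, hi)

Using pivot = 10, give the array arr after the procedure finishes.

pivot = 10; lo=0, mid=0, hi=8
arr[mid]=10=10: mid=1
arr[mid]=0<10: swap arr[0],arr[1]; lo=1,mid=2 → [0, 10, 8, -8, 5, 3, -3, 2, 12]
arr[mid]=8<10: swap arr[1],arr[2]; lo=2,mid=3 → [0, 8, 10, -8, 5, 3, -3, 2, 12]
arr[mid]=-8<10: swap arr[2],arr[3]; lo=3,mid=4 → [0, 8, -8, 10, 5, 3, -3, 2, 12]
arr[mid]=5<10: swap arr[3],arr[4]; lo=4,mid=5 → [0, 8, -8, 5, 10, 3, -3, 2, 12]
arr[mid]=3<10: swap arr[4],arr[5]; lo=5,mid=6 → [0, 8, -8, 5, 3, 10, -3, 2, 12]
arr[mid]=-3<10: swap arr[5],arr[6]; lo=6,mid=7 → [0, 8, -8, 5, 3, -3, 10, 2, 12]
arr[mid]=2<10: swap arr[6],arr[7]; lo=7,mid=8 → [0, 8, -8, 5, 3, -3, 2, 10, 12]
arr[mid]=12>10: swap arr[8],arr[8]; hi=7 → [0, 8, -8, 5, 3, -3, 2, 10, 12]
end: lo=7, hi=7; arr = [0, 8, -8, 5, 3, -3, 2, 10, 12]

[0, 8, -8, 5, 3, -3, 2, 10, 12]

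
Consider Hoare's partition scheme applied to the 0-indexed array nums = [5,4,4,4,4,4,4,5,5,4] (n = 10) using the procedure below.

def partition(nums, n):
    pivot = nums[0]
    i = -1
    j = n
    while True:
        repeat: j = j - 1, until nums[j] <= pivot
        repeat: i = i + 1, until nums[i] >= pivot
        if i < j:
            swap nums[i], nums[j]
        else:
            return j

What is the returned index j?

7

pivot = nums[0] = 5; i = -1, j = 10
j→9 (nums[9]=4≤5), i→0 (nums[0]=5≥5); i<j, swap → [4,4,4,4,4,4,4,5,5,5]
j→8 (nums[8]=5≤5), i→7 (nums[7]=5≥5); i<j, swap → [4,4,4,4,4,4,4,5,5,5]
j→7, i→8; i≥j, return j=7. nums = [4,4,4,4,4,4,4,5,5,5]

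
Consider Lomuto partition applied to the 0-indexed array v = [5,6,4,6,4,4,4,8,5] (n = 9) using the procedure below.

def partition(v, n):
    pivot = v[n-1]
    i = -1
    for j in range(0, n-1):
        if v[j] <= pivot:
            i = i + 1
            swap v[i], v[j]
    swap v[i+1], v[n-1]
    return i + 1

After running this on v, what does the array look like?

pivot=5, i=-1
j=0: 5≤5, i=0, swap(0,0) ⇒ [5,6,4,6,4,4,4,8,5]
j=1: 6>5, skip
j=2: 4≤5, i=1, swap(1,2) ⇒ [5,4,6,6,4,4,4,8,5]
j=3: 6>5, skip
j=4: 4≤5, i=2, swap(2,4) ⇒ [5,4,4,6,6,4,4,8,5]
j=5: 4≤5, i=3, swap(3,5) ⇒ [5,4,4,4,6,6,4,8,5]
j=6: 4≤5, i=4, swap(4,6) ⇒ [5,4,4,4,4,6,6,8,5]
j=7: 8>5, skip
swap(5,8) ⇒ [5,4,4,4,4,5,6,8,6]; return 5

[5,4,4,4,4,5,6,8,6]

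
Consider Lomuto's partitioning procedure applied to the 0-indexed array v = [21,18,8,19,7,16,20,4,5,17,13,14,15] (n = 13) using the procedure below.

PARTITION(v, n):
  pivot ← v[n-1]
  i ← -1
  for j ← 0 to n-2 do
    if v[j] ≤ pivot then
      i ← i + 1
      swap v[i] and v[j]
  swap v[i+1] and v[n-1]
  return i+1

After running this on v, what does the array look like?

[8,7,4,5,13,14,15,21,19,17,18,16,20]

pivot=15, i=-1
j=0: 21>15, skip
j=1: 18>15, skip
j=2: 8≤15, i=0, swap(0,2) ⇒ [8,18,21,19,7,16,20,4,5,17,13,14,15]
j=3: 19>15, skip
j=4: 7≤15, i=1, swap(1,4) ⇒ [8,7,21,19,18,16,20,4,5,17,13,14,15]
j=5: 16>15, skip
j=6: 20>15, skip
j=7: 4≤15, i=2, swap(2,7) ⇒ [8,7,4,19,18,16,20,21,5,17,13,14,15]
j=8: 5≤15, i=3, swap(3,8) ⇒ [8,7,4,5,18,16,20,21,19,17,13,14,15]
j=9: 17>15, skip
j=10: 13≤15, i=4, swap(4,10) ⇒ [8,7,4,5,13,16,20,21,19,17,18,14,15]
j=11: 14≤15, i=5, swap(5,11) ⇒ [8,7,4,5,13,14,20,21,19,17,18,16,15]
swap(6,12) ⇒ [8,7,4,5,13,14,15,21,19,17,18,16,20]; return 6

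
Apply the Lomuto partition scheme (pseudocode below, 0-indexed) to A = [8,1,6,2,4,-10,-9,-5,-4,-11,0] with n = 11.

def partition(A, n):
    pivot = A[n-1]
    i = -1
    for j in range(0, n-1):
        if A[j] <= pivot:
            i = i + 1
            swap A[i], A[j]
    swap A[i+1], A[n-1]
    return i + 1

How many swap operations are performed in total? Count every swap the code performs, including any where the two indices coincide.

pivot=0, i=-1
j=0: 8>0, skip
j=1: 1>0, skip
j=2: 6>0, skip
j=3: 2>0, skip
j=4: 4>0, skip
j=5: -10≤0, i=0, swap(0,5) ⇒ [-10,1,6,2,4,8,-9,-5,-4,-11,0]
j=6: -9≤0, i=1, swap(1,6) ⇒ [-10,-9,6,2,4,8,1,-5,-4,-11,0]
j=7: -5≤0, i=2, swap(2,7) ⇒ [-10,-9,-5,2,4,8,1,6,-4,-11,0]
j=8: -4≤0, i=3, swap(3,8) ⇒ [-10,-9,-5,-4,4,8,1,6,2,-11,0]
j=9: -11≤0, i=4, swap(4,9) ⇒ [-10,-9,-5,-4,-11,8,1,6,2,4,0]
swap(5,10) ⇒ [-10,-9,-5,-4,-11,0,1,6,2,4,8]; return 5

6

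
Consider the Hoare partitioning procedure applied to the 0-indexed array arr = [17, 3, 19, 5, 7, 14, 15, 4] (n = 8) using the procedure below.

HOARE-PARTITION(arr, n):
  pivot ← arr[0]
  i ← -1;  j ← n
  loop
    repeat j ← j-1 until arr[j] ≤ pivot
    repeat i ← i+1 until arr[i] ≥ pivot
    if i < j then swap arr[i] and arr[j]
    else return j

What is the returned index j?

5

pivot=17
j stops at 7 (4), i stops at 0 (17); swap ⇒ [4, 3, 19, 5, 7, 14, 15, 17]
j stops at 6 (15), i stops at 2 (19); swap ⇒ [4, 3, 15, 5, 7, 14, 19, 17]
j stops at 5, i stops at 6; i≥j ⇒ return 5. arr=[4, 3, 15, 5, 7, 14, 19, 17]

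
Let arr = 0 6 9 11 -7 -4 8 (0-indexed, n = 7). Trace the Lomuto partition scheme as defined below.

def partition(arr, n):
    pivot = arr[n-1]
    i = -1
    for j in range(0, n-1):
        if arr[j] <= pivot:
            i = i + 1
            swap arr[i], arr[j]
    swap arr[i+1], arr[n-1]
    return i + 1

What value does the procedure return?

4

pivot=8, i=-1
j=0: 0≤8, i=0, swap(0,0) ⇒ 0 6 9 11 -7 -4 8
j=1: 6≤8, i=1, swap(1,1) ⇒ 0 6 9 11 -7 -4 8
j=2: 9>8, skip
j=3: 11>8, skip
j=4: -7≤8, i=2, swap(2,4) ⇒ 0 6 -7 11 9 -4 8
j=5: -4≤8, i=3, swap(3,5) ⇒ 0 6 -7 -4 9 11 8
swap(4,6) ⇒ 0 6 -7 -4 8 11 9; return 4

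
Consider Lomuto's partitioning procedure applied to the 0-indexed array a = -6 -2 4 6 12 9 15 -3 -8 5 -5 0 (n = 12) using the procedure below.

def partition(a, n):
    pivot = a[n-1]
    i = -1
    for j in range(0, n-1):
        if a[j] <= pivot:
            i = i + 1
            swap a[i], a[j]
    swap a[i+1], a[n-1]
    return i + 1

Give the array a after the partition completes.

pivot = a[11] = 0; i = -1
j=0: a[0]=-6 ≤ 0 → i=0, swap a[0],a[0] (no change) → -6 -2 4 6 12 9 15 -3 -8 5 -5 0
j=1: a[1]=-2 ≤ 0 → i=1, swap a[1],a[1] (no change) → -6 -2 4 6 12 9 15 -3 -8 5 -5 0
j=2: a[2]=4 > 0 → no swap
j=3: a[3]=6 > 0 → no swap
j=4: a[4]=12 > 0 → no swap
j=5: a[5]=9 > 0 → no swap
j=6: a[6]=15 > 0 → no swap
j=7: a[7]=-3 ≤ 0 → i=2, swap a[2],a[7] → -6 -2 -3 6 12 9 15 4 -8 5 -5 0
j=8: a[8]=-8 ≤ 0 → i=3, swap a[3],a[8] → -6 -2 -3 -8 12 9 15 4 6 5 -5 0
j=9: a[9]=5 > 0 → no swap
j=10: a[10]=-5 ≤ 0 → i=4, swap a[4],a[10] → -6 -2 -3 -8 -5 9 15 4 6 5 12 0
final swap a[5],a[11] → -6 -2 -3 -8 -5 0 15 4 6 5 12 9; return 5

-6 -2 -3 -8 -5 0 15 4 6 5 12 9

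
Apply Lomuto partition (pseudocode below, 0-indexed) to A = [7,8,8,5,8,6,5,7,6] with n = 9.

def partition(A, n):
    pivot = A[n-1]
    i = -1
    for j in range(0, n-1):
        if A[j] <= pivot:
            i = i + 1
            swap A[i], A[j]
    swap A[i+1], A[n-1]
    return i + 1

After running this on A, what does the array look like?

[5,6,5,6,8,8,8,7,7]

pivot = A[8] = 6; i = -1
j=0: A[0]=7 > 6 → no swap
j=1: A[1]=8 > 6 → no swap
j=2: A[2]=8 > 6 → no swap
j=3: A[3]=5 ≤ 6 → i=0, swap A[0],A[3] → [5,8,8,7,8,6,5,7,6]
j=4: A[4]=8 > 6 → no swap
j=5: A[5]=6 ≤ 6 → i=1, swap A[1],A[5] → [5,6,8,7,8,8,5,7,6]
j=6: A[6]=5 ≤ 6 → i=2, swap A[2],A[6] → [5,6,5,7,8,8,8,7,6]
j=7: A[7]=7 > 6 → no swap
final swap A[3],A[8] → [5,6,5,6,8,8,8,7,7]; return 3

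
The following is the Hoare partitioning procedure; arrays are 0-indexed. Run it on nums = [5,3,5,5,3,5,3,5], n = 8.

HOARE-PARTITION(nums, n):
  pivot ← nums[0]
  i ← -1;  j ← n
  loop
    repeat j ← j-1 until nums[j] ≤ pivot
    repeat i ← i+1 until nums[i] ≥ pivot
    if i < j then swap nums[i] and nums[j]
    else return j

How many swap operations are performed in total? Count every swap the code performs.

pivot = nums[0] = 5; i = -1, j = 8
j→7 (nums[7]=5≤5), i→0 (nums[0]=5≥5); i<j, swap → [5,3,5,5,3,5,3,5]
j→6 (nums[6]=3≤5), i→2 (nums[2]=5≥5); i<j, swap → [5,3,3,5,3,5,5,5]
j→5 (nums[5]=5≤5), i→3 (nums[3]=5≥5); i<j, swap → [5,3,3,5,3,5,5,5]
j→4, i→5; i≥j, return j=4. nums = [5,3,3,5,3,5,5,5]

3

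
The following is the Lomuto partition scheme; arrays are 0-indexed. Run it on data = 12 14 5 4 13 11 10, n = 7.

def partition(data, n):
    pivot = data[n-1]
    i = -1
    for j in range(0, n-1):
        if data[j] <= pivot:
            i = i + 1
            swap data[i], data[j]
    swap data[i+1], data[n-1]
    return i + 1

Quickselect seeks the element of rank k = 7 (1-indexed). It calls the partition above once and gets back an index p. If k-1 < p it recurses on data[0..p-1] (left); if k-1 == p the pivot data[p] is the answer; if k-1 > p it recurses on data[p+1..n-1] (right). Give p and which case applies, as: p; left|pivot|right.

pivot = data[6] = 10; i = -1
j=0: data[0]=12 > 10 → no swap
j=1: data[1]=14 > 10 → no swap
j=2: data[2]=5 ≤ 10 → i=0, swap data[0],data[2] → 5 14 12 4 13 11 10
j=3: data[3]=4 ≤ 10 → i=1, swap data[1],data[3] → 5 4 12 14 13 11 10
j=4: data[4]=13 > 10 → no swap
j=5: data[5]=11 > 10 → no swap
final swap data[2],data[6] → 5 4 10 14 13 11 12; return 2
p = 2; k-1 = 6 > 2 ⇒ right

2; right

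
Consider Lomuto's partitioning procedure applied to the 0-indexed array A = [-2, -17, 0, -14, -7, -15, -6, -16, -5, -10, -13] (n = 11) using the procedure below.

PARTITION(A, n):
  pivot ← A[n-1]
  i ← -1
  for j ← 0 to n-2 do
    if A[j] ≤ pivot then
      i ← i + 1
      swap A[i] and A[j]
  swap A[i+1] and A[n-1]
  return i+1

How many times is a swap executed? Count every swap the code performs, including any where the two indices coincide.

pivot = A[10] = -13; i = -1
j=0: A[0]=-2 > -13 → no swap
j=1: A[1]=-17 ≤ -13 → i=0, swap A[0],A[1] → [-17, -2, 0, -14, -7, -15, -6, -16, -5, -10, -13]
j=2: A[2]=0 > -13 → no swap
j=3: A[3]=-14 ≤ -13 → i=1, swap A[1],A[3] → [-17, -14, 0, -2, -7, -15, -6, -16, -5, -10, -13]
j=4: A[4]=-7 > -13 → no swap
j=5: A[5]=-15 ≤ -13 → i=2, swap A[2],A[5] → [-17, -14, -15, -2, -7, 0, -6, -16, -5, -10, -13]
j=6: A[6]=-6 > -13 → no swap
j=7: A[7]=-16 ≤ -13 → i=3, swap A[3],A[7] → [-17, -14, -15, -16, -7, 0, -6, -2, -5, -10, -13]
j=8: A[8]=-5 > -13 → no swap
j=9: A[9]=-10 > -13 → no swap
final swap A[4],A[10] → [-17, -14, -15, -16, -13, 0, -6, -2, -5, -10, -7]; return 4

5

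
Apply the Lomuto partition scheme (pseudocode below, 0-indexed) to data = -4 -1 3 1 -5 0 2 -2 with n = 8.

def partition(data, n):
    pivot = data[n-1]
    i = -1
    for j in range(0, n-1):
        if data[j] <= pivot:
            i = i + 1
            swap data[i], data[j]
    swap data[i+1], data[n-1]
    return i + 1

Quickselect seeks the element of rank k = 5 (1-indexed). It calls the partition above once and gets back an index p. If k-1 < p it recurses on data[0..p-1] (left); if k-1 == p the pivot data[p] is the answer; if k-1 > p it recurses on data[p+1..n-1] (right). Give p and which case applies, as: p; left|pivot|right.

2; right

pivot=-2, i=-1
j=0: -4≤-2, i=0, swap(0,0) ⇒ -4 -1 3 1 -5 0 2 -2
j=1: -1>-2, skip
j=2: 3>-2, skip
j=3: 1>-2, skip
j=4: -5≤-2, i=1, swap(1,4) ⇒ -4 -5 3 1 -1 0 2 -2
j=5: 0>-2, skip
j=6: 2>-2, skip
swap(2,7) ⇒ -4 -5 -2 1 -1 0 2 3; return 2
p = 2; k-1 = 4 > 2 ⇒ right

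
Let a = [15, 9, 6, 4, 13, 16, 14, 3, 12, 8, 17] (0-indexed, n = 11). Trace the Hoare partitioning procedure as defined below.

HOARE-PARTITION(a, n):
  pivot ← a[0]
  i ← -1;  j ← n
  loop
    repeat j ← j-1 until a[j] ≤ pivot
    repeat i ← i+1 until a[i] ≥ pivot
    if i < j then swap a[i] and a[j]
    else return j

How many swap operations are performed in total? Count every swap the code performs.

2

pivot=15
j stops at 9 (8), i stops at 0 (15); swap ⇒ [8, 9, 6, 4, 13, 16, 14, 3, 12, 15, 17]
j stops at 8 (12), i stops at 5 (16); swap ⇒ [8, 9, 6, 4, 13, 12, 14, 3, 16, 15, 17]
j stops at 7, i stops at 8; i≥j ⇒ return 7. a=[8, 9, 6, 4, 13, 12, 14, 3, 16, 15, 17]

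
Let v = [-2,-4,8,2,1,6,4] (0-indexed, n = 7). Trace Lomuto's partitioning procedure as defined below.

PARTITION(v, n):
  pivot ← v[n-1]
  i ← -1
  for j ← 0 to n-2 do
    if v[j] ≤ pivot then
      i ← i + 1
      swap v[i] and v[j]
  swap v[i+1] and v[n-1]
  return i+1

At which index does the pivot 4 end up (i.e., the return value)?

pivot=4, i=-1
j=0: -2≤4, i=0, swap(0,0) ⇒ [-2,-4,8,2,1,6,4]
j=1: -4≤4, i=1, swap(1,1) ⇒ [-2,-4,8,2,1,6,4]
j=2: 8>4, skip
j=3: 2≤4, i=2, swap(2,3) ⇒ [-2,-4,2,8,1,6,4]
j=4: 1≤4, i=3, swap(3,4) ⇒ [-2,-4,2,1,8,6,4]
j=5: 6>4, skip
swap(4,6) ⇒ [-2,-4,2,1,4,6,8]; return 4

4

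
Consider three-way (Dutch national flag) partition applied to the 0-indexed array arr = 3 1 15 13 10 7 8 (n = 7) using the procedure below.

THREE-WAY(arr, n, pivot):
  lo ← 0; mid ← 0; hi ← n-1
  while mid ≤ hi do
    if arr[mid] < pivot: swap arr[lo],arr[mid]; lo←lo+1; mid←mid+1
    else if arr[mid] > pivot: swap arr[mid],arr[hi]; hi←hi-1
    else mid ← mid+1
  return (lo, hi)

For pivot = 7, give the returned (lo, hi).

pivot = 7; lo=0, mid=0, hi=6
arr[mid]=3<7: swap arr[0],arr[0]; lo=1,mid=1 → 3 1 15 13 10 7 8
arr[mid]=1<7: swap arr[1],arr[1]; lo=2,mid=2 → 3 1 15 13 10 7 8
arr[mid]=15>7: swap arr[2],arr[6]; hi=5 → 3 1 8 13 10 7 15
arr[mid]=8>7: swap arr[2],arr[5]; hi=4 → 3 1 7 13 10 8 15
arr[mid]=7=7: mid=3
arr[mid]=13>7: swap arr[3],arr[4]; hi=3 → 3 1 7 10 13 8 15
arr[mid]=10>7: swap arr[3],arr[3]; hi=2 → 3 1 7 10 13 8 15
end: lo=2, hi=2; arr = 3 1 7 10 13 8 15

(2, 2)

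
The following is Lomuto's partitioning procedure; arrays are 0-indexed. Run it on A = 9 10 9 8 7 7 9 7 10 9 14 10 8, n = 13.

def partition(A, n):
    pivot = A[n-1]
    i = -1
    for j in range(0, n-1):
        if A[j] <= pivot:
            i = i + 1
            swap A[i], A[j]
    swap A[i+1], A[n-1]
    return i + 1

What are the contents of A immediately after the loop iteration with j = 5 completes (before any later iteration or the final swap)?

8 7 7 9 10 9 9 7 10 9 14 10 8

pivot=8, i=-1
j=0: 9>8, skip
j=1: 10>8, skip
j=2: 9>8, skip
j=3: 8≤8, i=0, swap(0,3) ⇒ 8 10 9 9 7 7 9 7 10 9 14 10 8
j=4: 7≤8, i=1, swap(1,4) ⇒ 8 7 9 9 10 7 9 7 10 9 14 10 8
j=5: 7≤8, i=2, swap(2,5) ⇒ 8 7 7 9 10 9 9 7 10 9 14 10 8
(after j=5) A = 8 7 7 9 10 9 9 7 10 9 14 10 8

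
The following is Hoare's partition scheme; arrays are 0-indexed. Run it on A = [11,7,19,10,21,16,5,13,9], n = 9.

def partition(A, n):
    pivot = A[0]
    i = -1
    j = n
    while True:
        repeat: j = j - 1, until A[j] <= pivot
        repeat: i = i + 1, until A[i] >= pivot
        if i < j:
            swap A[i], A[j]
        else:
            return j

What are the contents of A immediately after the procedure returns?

[9,7,5,10,21,16,19,13,11]

pivot=11
j stops at 8 (9), i stops at 0 (11); swap ⇒ [9,7,19,10,21,16,5,13,11]
j stops at 6 (5), i stops at 2 (19); swap ⇒ [9,7,5,10,21,16,19,13,11]
j stops at 3, i stops at 4; i≥j ⇒ return 3. A=[9,7,5,10,21,16,19,13,11]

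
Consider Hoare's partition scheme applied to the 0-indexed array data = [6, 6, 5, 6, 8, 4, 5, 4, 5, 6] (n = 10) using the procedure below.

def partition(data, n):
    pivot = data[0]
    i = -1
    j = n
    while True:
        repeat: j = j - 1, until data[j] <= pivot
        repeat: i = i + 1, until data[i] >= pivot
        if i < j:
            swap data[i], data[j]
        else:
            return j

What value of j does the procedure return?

pivot = data[0] = 6; i = -1, j = 10
j→9 (data[9]=6≤6), i→0 (data[0]=6≥6); i<j, swap → [6, 6, 5, 6, 8, 4, 5, 4, 5, 6]
j→8 (data[8]=5≤6), i→1 (data[1]=6≥6); i<j, swap → [6, 5, 5, 6, 8, 4, 5, 4, 6, 6]
j→7 (data[7]=4≤6), i→3 (data[3]=6≥6); i<j, swap → [6, 5, 5, 4, 8, 4, 5, 6, 6, 6]
j→6 (data[6]=5≤6), i→4 (data[4]=8≥6); i<j, swap → [6, 5, 5, 4, 5, 4, 8, 6, 6, 6]
j→5, i→6; i≥j, return j=5. data = [6, 5, 5, 4, 5, 4, 8, 6, 6, 6]

5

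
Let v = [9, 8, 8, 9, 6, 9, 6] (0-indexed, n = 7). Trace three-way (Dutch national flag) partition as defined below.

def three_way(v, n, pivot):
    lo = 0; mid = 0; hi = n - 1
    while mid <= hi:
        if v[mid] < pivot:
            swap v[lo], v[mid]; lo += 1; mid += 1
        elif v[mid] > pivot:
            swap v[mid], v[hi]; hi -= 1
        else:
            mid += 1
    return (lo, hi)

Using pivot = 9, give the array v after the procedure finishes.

[8, 8, 6, 6, 9, 9, 9]

lo=0 mid=0 hi=6
9=9: mid=1
8<9: swap(0,1), lo=1 mid=2 ⇒ [8, 9, 8, 9, 6, 9, 6]
8<9: swap(1,2), lo=2 mid=3 ⇒ [8, 8, 9, 9, 6, 9, 6]
9=9: mid=4
6<9: swap(2,4), lo=3 mid=5 ⇒ [8, 8, 6, 9, 9, 9, 6]
9=9: mid=6
6<9: swap(3,6), lo=4 mid=7 ⇒ [8, 8, 6, 6, 9, 9, 9]
done. lo=4 hi=6; v=[8, 8, 6, 6, 9, 9, 9]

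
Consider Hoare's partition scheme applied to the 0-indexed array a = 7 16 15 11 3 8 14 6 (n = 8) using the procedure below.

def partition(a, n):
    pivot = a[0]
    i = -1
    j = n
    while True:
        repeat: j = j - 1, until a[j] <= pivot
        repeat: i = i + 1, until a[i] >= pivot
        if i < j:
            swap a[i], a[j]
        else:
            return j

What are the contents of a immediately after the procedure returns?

pivot = a[0] = 7; i = -1, j = 8
j→7 (a[7]=6≤7), i→0 (a[0]=7≥7); i<j, swap → 6 16 15 11 3 8 14 7
j→4 (a[4]=3≤7), i→1 (a[1]=16≥7); i<j, swap → 6 3 15 11 16 8 14 7
j→1, i→2; i≥j, return j=1. a = 6 3 15 11 16 8 14 7

6 3 15 11 16 8 14 7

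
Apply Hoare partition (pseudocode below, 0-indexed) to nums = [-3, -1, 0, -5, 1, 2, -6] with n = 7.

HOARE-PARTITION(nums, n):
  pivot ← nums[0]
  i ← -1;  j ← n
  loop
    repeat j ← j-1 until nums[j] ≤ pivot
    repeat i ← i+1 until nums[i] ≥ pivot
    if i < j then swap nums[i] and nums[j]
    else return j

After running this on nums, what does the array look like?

[-6, -5, 0, -1, 1, 2, -3]

pivot = nums[0] = -3; i = -1, j = 7
j→6 (nums[6]=-6≤-3), i→0 (nums[0]=-3≥-3); i<j, swap → [-6, -1, 0, -5, 1, 2, -3]
j→3 (nums[3]=-5≤-3), i→1 (nums[1]=-1≥-3); i<j, swap → [-6, -5, 0, -1, 1, 2, -3]
j→1, i→2; i≥j, return j=1. nums = [-6, -5, 0, -1, 1, 2, -3]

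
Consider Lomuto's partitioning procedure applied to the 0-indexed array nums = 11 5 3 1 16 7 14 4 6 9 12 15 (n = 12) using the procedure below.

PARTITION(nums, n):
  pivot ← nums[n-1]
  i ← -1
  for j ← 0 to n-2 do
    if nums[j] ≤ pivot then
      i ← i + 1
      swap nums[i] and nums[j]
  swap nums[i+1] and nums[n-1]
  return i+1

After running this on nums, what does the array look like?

pivot = nums[11] = 15; i = -1
j=0: nums[0]=11 ≤ 15 → i=0, swap nums[0],nums[0] (no change) → 11 5 3 1 16 7 14 4 6 9 12 15
j=1: nums[1]=5 ≤ 15 → i=1, swap nums[1],nums[1] (no change) → 11 5 3 1 16 7 14 4 6 9 12 15
j=2: nums[2]=3 ≤ 15 → i=2, swap nums[2],nums[2] (no change) → 11 5 3 1 16 7 14 4 6 9 12 15
j=3: nums[3]=1 ≤ 15 → i=3, swap nums[3],nums[3] (no change) → 11 5 3 1 16 7 14 4 6 9 12 15
j=4: nums[4]=16 > 15 → no swap
j=5: nums[5]=7 ≤ 15 → i=4, swap nums[4],nums[5] → 11 5 3 1 7 16 14 4 6 9 12 15
j=6: nums[6]=14 ≤ 15 → i=5, swap nums[5],nums[6] → 11 5 3 1 7 14 16 4 6 9 12 15
j=7: nums[7]=4 ≤ 15 → i=6, swap nums[6],nums[7] → 11 5 3 1 7 14 4 16 6 9 12 15
j=8: nums[8]=6 ≤ 15 → i=7, swap nums[7],nums[8] → 11 5 3 1 7 14 4 6 16 9 12 15
j=9: nums[9]=9 ≤ 15 → i=8, swap nums[8],nums[9] → 11 5 3 1 7 14 4 6 9 16 12 15
j=10: nums[10]=12 ≤ 15 → i=9, swap nums[9],nums[10] → 11 5 3 1 7 14 4 6 9 12 16 15
final swap nums[10],nums[11] → 11 5 3 1 7 14 4 6 9 12 15 16; return 10

11 5 3 1 7 14 4 6 9 12 15 16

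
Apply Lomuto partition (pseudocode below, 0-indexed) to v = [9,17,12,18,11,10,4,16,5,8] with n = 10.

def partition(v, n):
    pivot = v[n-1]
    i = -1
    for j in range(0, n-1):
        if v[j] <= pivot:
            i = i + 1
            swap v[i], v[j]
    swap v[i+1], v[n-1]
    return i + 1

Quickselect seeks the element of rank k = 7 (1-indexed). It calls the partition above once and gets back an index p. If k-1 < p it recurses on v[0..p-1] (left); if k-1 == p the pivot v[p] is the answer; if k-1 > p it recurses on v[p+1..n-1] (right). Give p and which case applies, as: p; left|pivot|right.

pivot=8, i=-1
j=0: 9>8, skip
j=1: 17>8, skip
j=2: 12>8, skip
j=3: 18>8, skip
j=4: 11>8, skip
j=5: 10>8, skip
j=6: 4≤8, i=0, swap(0,6) ⇒ [4,17,12,18,11,10,9,16,5,8]
j=7: 16>8, skip
j=8: 5≤8, i=1, swap(1,8) ⇒ [4,5,12,18,11,10,9,16,17,8]
swap(2,9) ⇒ [4,5,8,18,11,10,9,16,17,12]; return 2
p = 2; k-1 = 6 > 2 ⇒ right

2; right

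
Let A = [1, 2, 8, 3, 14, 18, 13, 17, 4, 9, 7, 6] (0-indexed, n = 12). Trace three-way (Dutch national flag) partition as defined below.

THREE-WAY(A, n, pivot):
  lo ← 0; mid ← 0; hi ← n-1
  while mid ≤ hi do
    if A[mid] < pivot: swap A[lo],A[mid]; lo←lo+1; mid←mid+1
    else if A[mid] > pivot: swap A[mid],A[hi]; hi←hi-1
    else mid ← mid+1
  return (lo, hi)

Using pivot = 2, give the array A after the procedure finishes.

pivot = 2; lo=0, mid=0, hi=11
A[mid]=1<2: swap A[0],A[0]; lo=1,mid=1 → [1, 2, 8, 3, 14, 18, 13, 17, 4, 9, 7, 6]
A[mid]=2=2: mid=2
A[mid]=8>2: swap A[2],A[11]; hi=10 → [1, 2, 6, 3, 14, 18, 13, 17, 4, 9, 7, 8]
A[mid]=6>2: swap A[2],A[10]; hi=9 → [1, 2, 7, 3, 14, 18, 13, 17, 4, 9, 6, 8]
A[mid]=7>2: swap A[2],A[9]; hi=8 → [1, 2, 9, 3, 14, 18, 13, 17, 4, 7, 6, 8]
A[mid]=9>2: swap A[2],A[8]; hi=7 → [1, 2, 4, 3, 14, 18, 13, 17, 9, 7, 6, 8]
A[mid]=4>2: swap A[2],A[7]; hi=6 → [1, 2, 17, 3, 14, 18, 13, 4, 9, 7, 6, 8]
A[mid]=17>2: swap A[2],A[6]; hi=5 → [1, 2, 13, 3, 14, 18, 17, 4, 9, 7, 6, 8]
A[mid]=13>2: swap A[2],A[5]; hi=4 → [1, 2, 18, 3, 14, 13, 17, 4, 9, 7, 6, 8]
A[mid]=18>2: swap A[2],A[4]; hi=3 → [1, 2, 14, 3, 18, 13, 17, 4, 9, 7, 6, 8]
A[mid]=14>2: swap A[2],A[3]; hi=2 → [1, 2, 3, 14, 18, 13, 17, 4, 9, 7, 6, 8]
A[mid]=3>2: swap A[2],A[2]; hi=1 → [1, 2, 3, 14, 18, 13, 17, 4, 9, 7, 6, 8]
end: lo=1, hi=1; A = [1, 2, 3, 14, 18, 13, 17, 4, 9, 7, 6, 8]

[1, 2, 3, 14, 18, 13, 17, 4, 9, 7, 6, 8]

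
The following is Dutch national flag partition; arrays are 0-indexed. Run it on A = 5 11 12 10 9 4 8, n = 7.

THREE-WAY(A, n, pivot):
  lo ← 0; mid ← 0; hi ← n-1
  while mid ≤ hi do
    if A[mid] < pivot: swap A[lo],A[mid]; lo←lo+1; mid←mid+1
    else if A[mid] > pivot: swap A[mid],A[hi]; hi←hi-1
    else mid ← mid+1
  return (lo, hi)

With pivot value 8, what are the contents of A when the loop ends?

pivot = 8; lo=0, mid=0, hi=6
A[mid]=5<8: swap A[0],A[0]; lo=1,mid=1 → 5 11 12 10 9 4 8
A[mid]=11>8: swap A[1],A[6]; hi=5 → 5 8 12 10 9 4 11
A[mid]=8=8: mid=2
A[mid]=12>8: swap A[2],A[5]; hi=4 → 5 8 4 10 9 12 11
A[mid]=4<8: swap A[1],A[2]; lo=2,mid=3 → 5 4 8 10 9 12 11
A[mid]=10>8: swap A[3],A[4]; hi=3 → 5 4 8 9 10 12 11
A[mid]=9>8: swap A[3],A[3]; hi=2 → 5 4 8 9 10 12 11
end: lo=2, hi=2; A = 5 4 8 9 10 12 11

5 4 8 9 10 12 11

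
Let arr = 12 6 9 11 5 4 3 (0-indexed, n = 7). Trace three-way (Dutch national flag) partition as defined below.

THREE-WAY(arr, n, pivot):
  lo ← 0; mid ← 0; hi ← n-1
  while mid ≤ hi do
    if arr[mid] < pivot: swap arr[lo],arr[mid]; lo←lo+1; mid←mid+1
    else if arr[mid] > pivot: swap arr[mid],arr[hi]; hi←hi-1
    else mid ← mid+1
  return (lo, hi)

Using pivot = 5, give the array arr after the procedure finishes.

lo=0 mid=0 hi=6
12>5: swap(0,6), hi=5 ⇒ 3 6 9 11 5 4 12
3<5: swap(0,0), lo=1 mid=1 ⇒ 3 6 9 11 5 4 12
6>5: swap(1,5), hi=4 ⇒ 3 4 9 11 5 6 12
4<5: swap(1,1), lo=2 mid=2 ⇒ 3 4 9 11 5 6 12
9>5: swap(2,4), hi=3 ⇒ 3 4 5 11 9 6 12
5=5: mid=3
11>5: swap(3,3), hi=2 ⇒ 3 4 5 11 9 6 12
done. lo=2 hi=2; arr=3 4 5 11 9 6 12

3 4 5 11 9 6 12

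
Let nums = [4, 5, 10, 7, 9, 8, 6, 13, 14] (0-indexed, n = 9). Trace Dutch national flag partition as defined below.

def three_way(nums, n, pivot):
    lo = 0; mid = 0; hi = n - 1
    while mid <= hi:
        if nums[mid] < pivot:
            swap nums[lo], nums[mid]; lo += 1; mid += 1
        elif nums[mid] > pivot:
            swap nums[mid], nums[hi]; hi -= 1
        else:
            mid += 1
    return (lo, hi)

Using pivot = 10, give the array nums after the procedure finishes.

[4, 5, 7, 9, 8, 6, 10, 14, 13]

pivot = 10; lo=0, mid=0, hi=8
nums[mid]=4<10: swap nums[0],nums[0]; lo=1,mid=1 → [4, 5, 10, 7, 9, 8, 6, 13, 14]
nums[mid]=5<10: swap nums[1],nums[1]; lo=2,mid=2 → [4, 5, 10, 7, 9, 8, 6, 13, 14]
nums[mid]=10=10: mid=3
nums[mid]=7<10: swap nums[2],nums[3]; lo=3,mid=4 → [4, 5, 7, 10, 9, 8, 6, 13, 14]
nums[mid]=9<10: swap nums[3],nums[4]; lo=4,mid=5 → [4, 5, 7, 9, 10, 8, 6, 13, 14]
nums[mid]=8<10: swap nums[4],nums[5]; lo=5,mid=6 → [4, 5, 7, 9, 8, 10, 6, 13, 14]
nums[mid]=6<10: swap nums[5],nums[6]; lo=6,mid=7 → [4, 5, 7, 9, 8, 6, 10, 13, 14]
nums[mid]=13>10: swap nums[7],nums[8]; hi=7 → [4, 5, 7, 9, 8, 6, 10, 14, 13]
nums[mid]=14>10: swap nums[7],nums[7]; hi=6 → [4, 5, 7, 9, 8, 6, 10, 14, 13]
end: lo=6, hi=6; nums = [4, 5, 7, 9, 8, 6, 10, 14, 13]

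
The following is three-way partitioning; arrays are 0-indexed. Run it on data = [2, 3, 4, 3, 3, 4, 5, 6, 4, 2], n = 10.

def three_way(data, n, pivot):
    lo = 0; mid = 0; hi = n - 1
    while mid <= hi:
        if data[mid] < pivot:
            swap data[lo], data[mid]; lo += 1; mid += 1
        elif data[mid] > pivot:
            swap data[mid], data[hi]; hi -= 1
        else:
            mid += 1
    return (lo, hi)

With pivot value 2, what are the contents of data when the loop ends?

lo=0 mid=0 hi=9
2=2: mid=1
3>2: swap(1,9), hi=8 ⇒ [2, 2, 4, 3, 3, 4, 5, 6, 4, 3]
2=2: mid=2
4>2: swap(2,8), hi=7 ⇒ [2, 2, 4, 3, 3, 4, 5, 6, 4, 3]
4>2: swap(2,7), hi=6 ⇒ [2, 2, 6, 3, 3, 4, 5, 4, 4, 3]
6>2: swap(2,6), hi=5 ⇒ [2, 2, 5, 3, 3, 4, 6, 4, 4, 3]
5>2: swap(2,5), hi=4 ⇒ [2, 2, 4, 3, 3, 5, 6, 4, 4, 3]
4>2: swap(2,4), hi=3 ⇒ [2, 2, 3, 3, 4, 5, 6, 4, 4, 3]
3>2: swap(2,3), hi=2 ⇒ [2, 2, 3, 3, 4, 5, 6, 4, 4, 3]
3>2: swap(2,2), hi=1 ⇒ [2, 2, 3, 3, 4, 5, 6, 4, 4, 3]
done. lo=0 hi=1; data=[2, 2, 3, 3, 4, 5, 6, 4, 4, 3]

[2, 2, 3, 3, 4, 5, 6, 4, 4, 3]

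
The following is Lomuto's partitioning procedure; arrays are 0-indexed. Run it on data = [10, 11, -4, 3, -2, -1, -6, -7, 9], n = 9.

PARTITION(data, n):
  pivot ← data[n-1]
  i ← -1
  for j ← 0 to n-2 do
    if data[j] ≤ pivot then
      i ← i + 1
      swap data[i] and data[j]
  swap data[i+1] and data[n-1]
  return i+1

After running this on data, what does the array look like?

pivot=9, i=-1
j=0: 10>9, skip
j=1: 11>9, skip
j=2: -4≤9, i=0, swap(0,2) ⇒ [-4, 11, 10, 3, -2, -1, -6, -7, 9]
j=3: 3≤9, i=1, swap(1,3) ⇒ [-4, 3, 10, 11, -2, -1, -6, -7, 9]
j=4: -2≤9, i=2, swap(2,4) ⇒ [-4, 3, -2, 11, 10, -1, -6, -7, 9]
j=5: -1≤9, i=3, swap(3,5) ⇒ [-4, 3, -2, -1, 10, 11, -6, -7, 9]
j=6: -6≤9, i=4, swap(4,6) ⇒ [-4, 3, -2, -1, -6, 11, 10, -7, 9]
j=7: -7≤9, i=5, swap(5,7) ⇒ [-4, 3, -2, -1, -6, -7, 10, 11, 9]
swap(6,8) ⇒ [-4, 3, -2, -1, -6, -7, 9, 11, 10]; return 6

[-4, 3, -2, -1, -6, -7, 9, 11, 10]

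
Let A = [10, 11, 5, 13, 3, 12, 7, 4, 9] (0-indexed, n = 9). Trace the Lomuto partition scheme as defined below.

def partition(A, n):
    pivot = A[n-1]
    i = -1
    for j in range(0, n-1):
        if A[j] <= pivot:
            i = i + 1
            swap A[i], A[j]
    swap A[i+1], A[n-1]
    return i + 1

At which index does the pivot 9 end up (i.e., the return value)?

pivot = A[8] = 9; i = -1
j=0: A[0]=10 > 9 → no swap
j=1: A[1]=11 > 9 → no swap
j=2: A[2]=5 ≤ 9 → i=0, swap A[0],A[2] → [5, 11, 10, 13, 3, 12, 7, 4, 9]
j=3: A[3]=13 > 9 → no swap
j=4: A[4]=3 ≤ 9 → i=1, swap A[1],A[4] → [5, 3, 10, 13, 11, 12, 7, 4, 9]
j=5: A[5]=12 > 9 → no swap
j=6: A[6]=7 ≤ 9 → i=2, swap A[2],A[6] → [5, 3, 7, 13, 11, 12, 10, 4, 9]
j=7: A[7]=4 ≤ 9 → i=3, swap A[3],A[7] → [5, 3, 7, 4, 11, 12, 10, 13, 9]
final swap A[4],A[8] → [5, 3, 7, 4, 9, 12, 10, 13, 11]; return 4

4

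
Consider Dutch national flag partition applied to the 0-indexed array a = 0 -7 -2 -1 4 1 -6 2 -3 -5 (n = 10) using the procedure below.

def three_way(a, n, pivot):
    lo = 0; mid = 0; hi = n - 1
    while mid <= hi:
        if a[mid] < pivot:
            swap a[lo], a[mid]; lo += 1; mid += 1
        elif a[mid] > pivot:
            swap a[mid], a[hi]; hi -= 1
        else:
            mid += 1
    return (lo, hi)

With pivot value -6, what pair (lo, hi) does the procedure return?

(1, 1)

pivot = -6; lo=0, mid=0, hi=9
a[mid]=0>-6: swap a[0],a[9]; hi=8 → -5 -7 -2 -1 4 1 -6 2 -3 0
a[mid]=-5>-6: swap a[0],a[8]; hi=7 → -3 -7 -2 -1 4 1 -6 2 -5 0
a[mid]=-3>-6: swap a[0],a[7]; hi=6 → 2 -7 -2 -1 4 1 -6 -3 -5 0
a[mid]=2>-6: swap a[0],a[6]; hi=5 → -6 -7 -2 -1 4 1 2 -3 -5 0
a[mid]=-6=-6: mid=1
a[mid]=-7<-6: swap a[0],a[1]; lo=1,mid=2 → -7 -6 -2 -1 4 1 2 -3 -5 0
a[mid]=-2>-6: swap a[2],a[5]; hi=4 → -7 -6 1 -1 4 -2 2 -3 -5 0
a[mid]=1>-6: swap a[2],a[4]; hi=3 → -7 -6 4 -1 1 -2 2 -3 -5 0
a[mid]=4>-6: swap a[2],a[3]; hi=2 → -7 -6 -1 4 1 -2 2 -3 -5 0
a[mid]=-1>-6: swap a[2],a[2]; hi=1 → -7 -6 -1 4 1 -2 2 -3 -5 0
end: lo=1, hi=1; a = -7 -6 -1 4 1 -2 2 -3 -5 0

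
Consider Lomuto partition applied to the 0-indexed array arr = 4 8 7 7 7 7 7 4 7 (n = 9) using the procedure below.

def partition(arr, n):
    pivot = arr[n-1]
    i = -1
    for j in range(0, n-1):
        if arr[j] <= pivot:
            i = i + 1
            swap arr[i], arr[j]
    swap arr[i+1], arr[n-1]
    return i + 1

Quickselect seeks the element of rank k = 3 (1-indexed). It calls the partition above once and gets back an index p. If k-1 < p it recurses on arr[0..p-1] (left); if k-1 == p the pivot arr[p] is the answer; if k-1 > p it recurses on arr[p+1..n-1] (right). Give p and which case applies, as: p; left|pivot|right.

7; left

pivot = arr[8] = 7; i = -1
j=0: arr[0]=4 ≤ 7 → i=0, swap arr[0],arr[0] (no change) → 4 8 7 7 7 7 7 4 7
j=1: arr[1]=8 > 7 → no swap
j=2: arr[2]=7 ≤ 7 → i=1, swap arr[1],arr[2] → 4 7 8 7 7 7 7 4 7
j=3: arr[3]=7 ≤ 7 → i=2, swap arr[2],arr[3] → 4 7 7 8 7 7 7 4 7
j=4: arr[4]=7 ≤ 7 → i=3, swap arr[3],arr[4] → 4 7 7 7 8 7 7 4 7
j=5: arr[5]=7 ≤ 7 → i=4, swap arr[4],arr[5] → 4 7 7 7 7 8 7 4 7
j=6: arr[6]=7 ≤ 7 → i=5, swap arr[5],arr[6] → 4 7 7 7 7 7 8 4 7
j=7: arr[7]=4 ≤ 7 → i=6, swap arr[6],arr[7] → 4 7 7 7 7 7 4 8 7
final swap arr[7],arr[8] → 4 7 7 7 7 7 4 7 8; return 7
p = 7; k-1 = 2 < 7 ⇒ left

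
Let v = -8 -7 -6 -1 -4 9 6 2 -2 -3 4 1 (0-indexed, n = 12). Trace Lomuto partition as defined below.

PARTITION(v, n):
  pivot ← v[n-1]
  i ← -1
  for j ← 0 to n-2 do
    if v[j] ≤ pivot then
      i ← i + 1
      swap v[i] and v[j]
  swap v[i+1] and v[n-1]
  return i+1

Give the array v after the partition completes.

pivot = v[11] = 1; i = -1
j=0: v[0]=-8 ≤ 1 → i=0, swap v[0],v[0] (no change) → -8 -7 -6 -1 -4 9 6 2 -2 -3 4 1
j=1: v[1]=-7 ≤ 1 → i=1, swap v[1],v[1] (no change) → -8 -7 -6 -1 -4 9 6 2 -2 -3 4 1
j=2: v[2]=-6 ≤ 1 → i=2, swap v[2],v[2] (no change) → -8 -7 -6 -1 -4 9 6 2 -2 -3 4 1
j=3: v[3]=-1 ≤ 1 → i=3, swap v[3],v[3] (no change) → -8 -7 -6 -1 -4 9 6 2 -2 -3 4 1
j=4: v[4]=-4 ≤ 1 → i=4, swap v[4],v[4] (no change) → -8 -7 -6 -1 -4 9 6 2 -2 -3 4 1
j=5: v[5]=9 > 1 → no swap
j=6: v[6]=6 > 1 → no swap
j=7: v[7]=2 > 1 → no swap
j=8: v[8]=-2 ≤ 1 → i=5, swap v[5],v[8] → -8 -7 -6 -1 -4 -2 6 2 9 -3 4 1
j=9: v[9]=-3 ≤ 1 → i=6, swap v[6],v[9] → -8 -7 -6 -1 -4 -2 -3 2 9 6 4 1
j=10: v[10]=4 > 1 → no swap
final swap v[7],v[11] → -8 -7 -6 -1 -4 -2 -3 1 9 6 4 2; return 7

-8 -7 -6 -1 -4 -2 -3 1 9 6 4 2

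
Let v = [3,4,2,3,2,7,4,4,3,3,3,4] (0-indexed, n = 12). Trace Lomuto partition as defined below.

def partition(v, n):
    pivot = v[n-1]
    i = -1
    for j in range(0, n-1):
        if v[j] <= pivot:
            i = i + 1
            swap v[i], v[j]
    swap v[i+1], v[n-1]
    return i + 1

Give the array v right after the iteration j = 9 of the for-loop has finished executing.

pivot = v[11] = 4; i = -1
j=0: v[0]=3 ≤ 4 → i=0, swap v[0],v[0] (no change) → [3,4,2,3,2,7,4,4,3,3,3,4]
j=1: v[1]=4 ≤ 4 → i=1, swap v[1],v[1] (no change) → [3,4,2,3,2,7,4,4,3,3,3,4]
j=2: v[2]=2 ≤ 4 → i=2, swap v[2],v[2] (no change) → [3,4,2,3,2,7,4,4,3,3,3,4]
j=3: v[3]=3 ≤ 4 → i=3, swap v[3],v[3] (no change) → [3,4,2,3,2,7,4,4,3,3,3,4]
j=4: v[4]=2 ≤ 4 → i=4, swap v[4],v[4] (no change) → [3,4,2,3,2,7,4,4,3,3,3,4]
j=5: v[5]=7 > 4 → no swap
j=6: v[6]=4 ≤ 4 → i=5, swap v[5],v[6] → [3,4,2,3,2,4,7,4,3,3,3,4]
j=7: v[7]=4 ≤ 4 → i=6, swap v[6],v[7] → [3,4,2,3,2,4,4,7,3,3,3,4]
j=8: v[8]=3 ≤ 4 → i=7, swap v[7],v[8] → [3,4,2,3,2,4,4,3,7,3,3,4]
j=9: v[9]=3 ≤ 4 → i=8, swap v[8],v[9] → [3,4,2,3,2,4,4,3,3,7,3,4]
(after j=9) v = [3,4,2,3,2,4,4,3,3,7,3,4]

[3,4,2,3,2,4,4,3,3,7,3,4]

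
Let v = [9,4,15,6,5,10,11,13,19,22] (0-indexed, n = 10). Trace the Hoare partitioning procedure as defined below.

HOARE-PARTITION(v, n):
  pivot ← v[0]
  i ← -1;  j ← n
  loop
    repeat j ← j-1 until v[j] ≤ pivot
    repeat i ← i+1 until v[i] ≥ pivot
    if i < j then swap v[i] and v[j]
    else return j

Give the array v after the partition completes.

pivot=9
j stops at 4 (5), i stops at 0 (9); swap ⇒ [5,4,15,6,9,10,11,13,19,22]
j stops at 3 (6), i stops at 2 (15); swap ⇒ [5,4,6,15,9,10,11,13,19,22]
j stops at 2, i stops at 3; i≥j ⇒ return 2. v=[5,4,6,15,9,10,11,13,19,22]

[5,4,6,15,9,10,11,13,19,22]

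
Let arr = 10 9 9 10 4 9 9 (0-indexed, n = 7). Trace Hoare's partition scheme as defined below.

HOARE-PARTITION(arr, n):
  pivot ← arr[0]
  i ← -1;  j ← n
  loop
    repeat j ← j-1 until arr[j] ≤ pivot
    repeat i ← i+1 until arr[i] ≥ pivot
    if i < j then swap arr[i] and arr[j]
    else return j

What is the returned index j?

4

pivot = arr[0] = 10; i = -1, j = 7
j→6 (arr[6]=9≤10), i→0 (arr[0]=10≥10); i<j, swap → 9 9 9 10 4 9 10
j→5 (arr[5]=9≤10), i→3 (arr[3]=10≥10); i<j, swap → 9 9 9 9 4 10 10
j→4, i→5; i≥j, return j=4. arr = 9 9 9 9 4 10 10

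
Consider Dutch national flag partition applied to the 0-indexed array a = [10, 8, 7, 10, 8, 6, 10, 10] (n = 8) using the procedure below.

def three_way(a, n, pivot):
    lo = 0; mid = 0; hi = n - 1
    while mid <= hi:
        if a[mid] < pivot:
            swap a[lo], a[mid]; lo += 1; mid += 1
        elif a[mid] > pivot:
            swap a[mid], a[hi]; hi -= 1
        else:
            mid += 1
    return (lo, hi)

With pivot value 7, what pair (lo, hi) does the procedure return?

lo=0 mid=0 hi=7
10>7: swap(0,7), hi=6 ⇒ [10, 8, 7, 10, 8, 6, 10, 10]
10>7: swap(0,6), hi=5 ⇒ [10, 8, 7, 10, 8, 6, 10, 10]
10>7: swap(0,5), hi=4 ⇒ [6, 8, 7, 10, 8, 10, 10, 10]
6<7: swap(0,0), lo=1 mid=1 ⇒ [6, 8, 7, 10, 8, 10, 10, 10]
8>7: swap(1,4), hi=3 ⇒ [6, 8, 7, 10, 8, 10, 10, 10]
8>7: swap(1,3), hi=2 ⇒ [6, 10, 7, 8, 8, 10, 10, 10]
10>7: swap(1,2), hi=1 ⇒ [6, 7, 10, 8, 8, 10, 10, 10]
7=7: mid=2
done. lo=1 hi=1; a=[6, 7, 10, 8, 8, 10, 10, 10]

(1, 1)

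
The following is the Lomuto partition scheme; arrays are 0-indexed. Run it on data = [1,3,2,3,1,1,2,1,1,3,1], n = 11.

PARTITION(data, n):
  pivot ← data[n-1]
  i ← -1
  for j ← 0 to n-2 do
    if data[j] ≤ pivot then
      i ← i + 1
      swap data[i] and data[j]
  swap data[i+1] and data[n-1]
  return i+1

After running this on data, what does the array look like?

[1,1,1,1,1,1,2,3,3,3,2]

pivot = data[10] = 1; i = -1
j=0: data[0]=1 ≤ 1 → i=0, swap data[0],data[0] (no change) → [1,3,2,3,1,1,2,1,1,3,1]
j=1: data[1]=3 > 1 → no swap
j=2: data[2]=2 > 1 → no swap
j=3: data[3]=3 > 1 → no swap
j=4: data[4]=1 ≤ 1 → i=1, swap data[1],data[4] → [1,1,2,3,3,1,2,1,1,3,1]
j=5: data[5]=1 ≤ 1 → i=2, swap data[2],data[5] → [1,1,1,3,3,2,2,1,1,3,1]
j=6: data[6]=2 > 1 → no swap
j=7: data[7]=1 ≤ 1 → i=3, swap data[3],data[7] → [1,1,1,1,3,2,2,3,1,3,1]
j=8: data[8]=1 ≤ 1 → i=4, swap data[4],data[8] → [1,1,1,1,1,2,2,3,3,3,1]
j=9: data[9]=3 > 1 → no swap
final swap data[5],data[10] → [1,1,1,1,1,1,2,3,3,3,2]; return 5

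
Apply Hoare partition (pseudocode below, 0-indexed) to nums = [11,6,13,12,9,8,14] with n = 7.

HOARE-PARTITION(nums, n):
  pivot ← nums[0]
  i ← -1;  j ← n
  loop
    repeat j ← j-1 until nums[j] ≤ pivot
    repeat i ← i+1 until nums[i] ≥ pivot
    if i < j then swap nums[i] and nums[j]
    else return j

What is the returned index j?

2

pivot = nums[0] = 11; i = -1, j = 7
j→5 (nums[5]=8≤11), i→0 (nums[0]=11≥11); i<j, swap → [8,6,13,12,9,11,14]
j→4 (nums[4]=9≤11), i→2 (nums[2]=13≥11); i<j, swap → [8,6,9,12,13,11,14]
j→2, i→3; i≥j, return j=2. nums = [8,6,9,12,13,11,14]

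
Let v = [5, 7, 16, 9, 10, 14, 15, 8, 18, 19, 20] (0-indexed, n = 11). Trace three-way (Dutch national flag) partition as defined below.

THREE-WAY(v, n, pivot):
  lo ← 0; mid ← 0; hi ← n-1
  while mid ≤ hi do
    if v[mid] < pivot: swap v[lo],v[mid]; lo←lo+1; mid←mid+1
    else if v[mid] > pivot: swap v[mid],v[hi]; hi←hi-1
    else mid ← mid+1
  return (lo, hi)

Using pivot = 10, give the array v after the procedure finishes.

lo=0 mid=0 hi=10
5<10: swap(0,0), lo=1 mid=1 ⇒ [5, 7, 16, 9, 10, 14, 15, 8, 18, 19, 20]
7<10: swap(1,1), lo=2 mid=2 ⇒ [5, 7, 16, 9, 10, 14, 15, 8, 18, 19, 20]
16>10: swap(2,10), hi=9 ⇒ [5, 7, 20, 9, 10, 14, 15, 8, 18, 19, 16]
20>10: swap(2,9), hi=8 ⇒ [5, 7, 19, 9, 10, 14, 15, 8, 18, 20, 16]
19>10: swap(2,8), hi=7 ⇒ [5, 7, 18, 9, 10, 14, 15, 8, 19, 20, 16]
18>10: swap(2,7), hi=6 ⇒ [5, 7, 8, 9, 10, 14, 15, 18, 19, 20, 16]
8<10: swap(2,2), lo=3 mid=3 ⇒ [5, 7, 8, 9, 10, 14, 15, 18, 19, 20, 16]
9<10: swap(3,3), lo=4 mid=4 ⇒ [5, 7, 8, 9, 10, 14, 15, 18, 19, 20, 16]
10=10: mid=5
14>10: swap(5,6), hi=5 ⇒ [5, 7, 8, 9, 10, 15, 14, 18, 19, 20, 16]
15>10: swap(5,5), hi=4 ⇒ [5, 7, 8, 9, 10, 15, 14, 18, 19, 20, 16]
done. lo=4 hi=4; v=[5, 7, 8, 9, 10, 15, 14, 18, 19, 20, 16]

[5, 7, 8, 9, 10, 15, 14, 18, 19, 20, 16]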